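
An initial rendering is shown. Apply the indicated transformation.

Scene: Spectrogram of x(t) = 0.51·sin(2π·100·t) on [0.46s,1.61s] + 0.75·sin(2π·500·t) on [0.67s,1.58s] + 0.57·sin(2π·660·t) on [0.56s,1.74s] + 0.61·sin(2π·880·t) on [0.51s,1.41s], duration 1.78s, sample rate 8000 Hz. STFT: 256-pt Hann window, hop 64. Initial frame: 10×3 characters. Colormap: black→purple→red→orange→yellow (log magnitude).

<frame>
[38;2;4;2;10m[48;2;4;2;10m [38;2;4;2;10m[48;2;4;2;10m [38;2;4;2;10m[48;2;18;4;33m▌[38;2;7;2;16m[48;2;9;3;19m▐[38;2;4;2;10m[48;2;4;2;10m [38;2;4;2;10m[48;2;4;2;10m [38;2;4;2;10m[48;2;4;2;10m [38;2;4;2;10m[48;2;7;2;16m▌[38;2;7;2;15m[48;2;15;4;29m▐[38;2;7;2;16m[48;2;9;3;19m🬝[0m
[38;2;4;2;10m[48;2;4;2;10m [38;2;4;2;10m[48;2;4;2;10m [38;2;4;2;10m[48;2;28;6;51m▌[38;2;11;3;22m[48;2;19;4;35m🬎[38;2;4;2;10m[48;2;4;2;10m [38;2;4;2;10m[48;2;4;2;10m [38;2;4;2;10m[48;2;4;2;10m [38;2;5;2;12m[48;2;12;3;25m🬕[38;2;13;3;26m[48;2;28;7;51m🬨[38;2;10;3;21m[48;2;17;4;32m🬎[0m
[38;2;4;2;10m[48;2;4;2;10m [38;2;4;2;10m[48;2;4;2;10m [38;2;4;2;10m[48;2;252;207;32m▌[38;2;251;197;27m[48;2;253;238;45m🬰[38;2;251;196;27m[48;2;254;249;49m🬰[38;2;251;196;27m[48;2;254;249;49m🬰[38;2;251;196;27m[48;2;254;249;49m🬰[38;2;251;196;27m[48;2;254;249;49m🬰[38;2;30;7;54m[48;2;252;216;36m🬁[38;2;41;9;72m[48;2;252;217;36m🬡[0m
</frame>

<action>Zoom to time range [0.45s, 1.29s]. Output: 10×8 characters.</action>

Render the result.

<frame>
[38;2;6;2;13m[48;2;16;4;30m▌[38;2;8;3;18m[48;2;4;2;10m▌[38;2;4;2;10m[48;2;7;2;15m▌[38;2;4;2;10m[48;2;4;2;10m [38;2;4;2;10m[48;2;4;2;10m [38;2;4;2;10m[48;2;4;2;10m [38;2;4;2;10m[48;2;4;2;10m [38;2;4;2;10m[48;2;4;2;10m [38;2;4;2;10m[48;2;4;2;10m [38;2;4;2;10m[48;2;4;2;10m [0m
[38;2;6;2;13m[48;2;16;4;30m▌[38;2;4;2;10m[48;2;9;3;18m▐[38;2;4;2;10m[48;2;7;2;15m▌[38;2;4;2;10m[48;2;4;2;10m [38;2;4;2;10m[48;2;4;2;10m [38;2;4;2;10m[48;2;4;2;10m [38;2;4;2;10m[48;2;4;2;10m [38;2;4;2;10m[48;2;4;2;10m [38;2;4;2;10m[48;2;4;2;10m [38;2;4;2;10m[48;2;4;2;10m [0m
[38;2;6;2;14m[48;2;17;4;33m▌[38;2;4;2;10m[48;2;9;3;19m▐[38;2;4;2;11m[48;2;7;2;16m▌[38;2;4;2;10m[48;2;4;2;10m [38;2;4;2;10m[48;2;4;2;10m [38;2;4;2;10m[48;2;4;2;10m [38;2;4;2;10m[48;2;4;2;10m [38;2;4;2;10m[48;2;4;2;10m [38;2;4;2;10m[48;2;4;2;10m [38;2;4;2;10m[48;2;4;2;10m [0m
[38;2;7;2;15m[48;2;20;5;37m▌[38;2;4;2;10m[48;2;11;3;22m▐[38;2;4;2;11m[48;2;9;3;18m▌[38;2;4;2;10m[48;2;4;2;10m [38;2;4;2;10m[48;2;4;2;10m [38;2;4;2;10m[48;2;4;2;10m [38;2;4;2;10m[48;2;4;2;10m [38;2;4;2;10m[48;2;4;2;10m [38;2;4;2;10m[48;2;4;2;10m [38;2;4;2;10m[48;2;4;2;10m [0m
[38;2;8;2;17m[48;2;26;6;47m▌[38;2;4;2;10m[48;2;15;3;28m▐[38;2;5;2;12m[48;2;12;3;23m▌[38;2;4;2;10m[48;2;4;2;10m [38;2;4;2;10m[48;2;4;2;10m [38;2;4;2;10m[48;2;4;2;10m [38;2;4;2;10m[48;2;4;2;10m [38;2;4;2;10m[48;2;4;2;10m [38;2;4;2;10m[48;2;4;2;10m [38;2;4;2;10m[48;2;4;2;10m [0m
[38;2;24;5;44m[48;2;113;28;85m🬝[38;2;9;3;19m[48;2;30;7;54m🬨[38;2;9;2;19m[48;2;22;5;41m🬕[38;2;4;2;10m[48;2;9;3;19m🬎[38;2;4;2;10m[48;2;9;3;19m🬎[38;2;4;2;10m[48;2;9;3;19m🬎[38;2;4;2;10m[48;2;9;3;19m🬎[38;2;4;2;10m[48;2;10;3;20m🬎[38;2;4;2;10m[48;2;9;3;19m🬎[38;2;4;2;10m[48;2;9;3;19m🬎[0m
[38;2;225;139;60m[48;2;25;6;46m🬉[38;2;253;225;39m[48;2;251;173;18m🬰[38;2;251;172;18m[48;2;253;232;42m🬋[38;2;251;172;18m[48;2;253;238;45m🬋[38;2;251;172;18m[48;2;253;238;45m🬋[38;2;251;172;18m[48;2;253;238;45m🬋[38;2;251;172;18m[48;2;253;238;45m🬋[38;2;251;172;18m[48;2;253;238;45m🬋[38;2;251;172;18m[48;2;253;238;45m🬋[38;2;251;172;18m[48;2;253;238;45m🬋[0m
[38;2;37;8;53m[48;2;252;209;33m🬎[38;2;35;8;52m[48;2;252;209;33m🬎[38;2;49;12;57m[48;2;251;202;30m🬌[38;2;18;5;34m[48;2;251;195;27m🬋[38;2;18;5;34m[48;2;251;195;27m🬋[38;2;18;5;34m[48;2;251;195;27m🬋[38;2;18;5;34m[48;2;251;195;27m🬋[38;2;18;5;34m[48;2;251;195;27m🬋[38;2;18;5;34m[48;2;251;195;27m🬋[38;2;18;5;34m[48;2;251;195;27m🬋[0m
</frame>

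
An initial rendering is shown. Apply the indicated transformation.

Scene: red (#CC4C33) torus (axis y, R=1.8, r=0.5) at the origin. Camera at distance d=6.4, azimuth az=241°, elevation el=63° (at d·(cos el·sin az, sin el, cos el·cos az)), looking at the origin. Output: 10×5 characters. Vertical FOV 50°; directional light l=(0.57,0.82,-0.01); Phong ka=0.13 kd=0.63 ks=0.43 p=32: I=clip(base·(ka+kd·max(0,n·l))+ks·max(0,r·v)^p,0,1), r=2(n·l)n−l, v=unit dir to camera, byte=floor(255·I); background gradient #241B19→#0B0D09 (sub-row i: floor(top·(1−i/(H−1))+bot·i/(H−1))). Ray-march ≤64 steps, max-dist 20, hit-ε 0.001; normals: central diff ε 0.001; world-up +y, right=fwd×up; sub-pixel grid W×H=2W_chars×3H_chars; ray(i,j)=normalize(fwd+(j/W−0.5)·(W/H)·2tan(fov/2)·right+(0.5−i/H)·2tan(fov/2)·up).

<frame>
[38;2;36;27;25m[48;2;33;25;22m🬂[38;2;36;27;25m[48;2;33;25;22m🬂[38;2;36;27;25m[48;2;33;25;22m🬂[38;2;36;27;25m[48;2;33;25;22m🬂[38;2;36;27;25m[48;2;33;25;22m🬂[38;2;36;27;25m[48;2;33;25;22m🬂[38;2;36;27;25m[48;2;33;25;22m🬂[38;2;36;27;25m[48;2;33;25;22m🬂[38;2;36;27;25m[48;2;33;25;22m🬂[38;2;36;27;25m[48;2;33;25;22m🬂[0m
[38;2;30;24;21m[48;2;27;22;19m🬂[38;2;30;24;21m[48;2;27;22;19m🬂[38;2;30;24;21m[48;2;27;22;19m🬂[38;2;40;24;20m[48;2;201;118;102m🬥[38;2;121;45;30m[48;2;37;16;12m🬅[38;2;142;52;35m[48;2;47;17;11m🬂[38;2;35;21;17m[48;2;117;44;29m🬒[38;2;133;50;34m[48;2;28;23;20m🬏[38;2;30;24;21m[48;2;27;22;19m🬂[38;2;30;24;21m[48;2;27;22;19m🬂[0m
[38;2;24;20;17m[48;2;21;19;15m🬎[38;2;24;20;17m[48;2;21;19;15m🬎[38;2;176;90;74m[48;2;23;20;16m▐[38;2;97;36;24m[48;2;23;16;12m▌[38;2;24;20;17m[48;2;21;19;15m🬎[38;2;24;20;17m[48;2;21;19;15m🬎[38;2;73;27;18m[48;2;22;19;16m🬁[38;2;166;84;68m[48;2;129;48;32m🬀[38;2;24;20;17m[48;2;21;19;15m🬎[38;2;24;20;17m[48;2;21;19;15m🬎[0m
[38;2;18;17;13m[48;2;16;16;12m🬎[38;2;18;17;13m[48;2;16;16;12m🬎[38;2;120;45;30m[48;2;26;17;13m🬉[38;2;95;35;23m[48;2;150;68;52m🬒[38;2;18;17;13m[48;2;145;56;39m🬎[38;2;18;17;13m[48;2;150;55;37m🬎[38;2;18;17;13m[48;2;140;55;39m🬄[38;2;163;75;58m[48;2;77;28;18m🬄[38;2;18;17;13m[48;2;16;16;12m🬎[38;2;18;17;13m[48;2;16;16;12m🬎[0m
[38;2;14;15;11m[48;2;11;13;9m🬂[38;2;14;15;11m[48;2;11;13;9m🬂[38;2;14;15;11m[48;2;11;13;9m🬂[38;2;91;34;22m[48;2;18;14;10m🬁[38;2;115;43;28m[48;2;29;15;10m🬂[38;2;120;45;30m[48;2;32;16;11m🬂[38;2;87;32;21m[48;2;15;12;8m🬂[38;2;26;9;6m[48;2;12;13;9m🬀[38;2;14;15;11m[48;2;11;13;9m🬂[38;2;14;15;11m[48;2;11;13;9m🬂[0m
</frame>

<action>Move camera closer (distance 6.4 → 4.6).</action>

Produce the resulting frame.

<frame>
[38;2;36;27;25m[48;2;33;25;22m🬂[38;2;36;27;25m[48;2;33;25;22m🬂[38;2;36;27;25m[48;2;33;25;22m🬂[38;2;34;26;23m[48;2;142;54;36m🬝[38;2;35;26;24m[48;2;139;66;52m🬎[38;2;35;26;24m[48;2;117;48;34m🬎[38;2;35;26;24m[48;2;138;56;40m🬎[38;2;36;27;25m[48;2;33;25;22m🬂[38;2;36;27;25m[48;2;33;25;22m🬂[38;2;36;27;25m[48;2;33;25;22m🬂[0m
[38;2;30;24;21m[48;2;27;22;19m🬂[38;2;28;23;20m[48;2;144;53;36m🬝[38;2;74;32;24m[48;2;153;68;51m🬧[38;2;141;68;54m[48;2;46;16;11m🬀[38;2;57;21;14m[48;2;29;15;12m🬀[38;2;46;17;11m[48;2;26;15;12m🬂[38;2;90;33;22m[48;2;35;15;11m🬂[38;2;156;77;61m[48;2;107;39;26m🬈[38;2;29;23;20m[48;2;128;49;34m🬊[38;2;30;24;21m[48;2;27;22;19m🬂[0m
[38;2;24;20;17m[48;2;21;19;15m🬎[38;2;95;39;27m[48;2;199;116;99m▌[38;2;105;39;26m[48;2;51;19;12m▌[38;2;26;9;6m[48;2;22;19;16m🬀[38;2;24;20;17m[48;2;21;19;15m🬎[38;2;24;20;17m[48;2;21;19;15m🬎[38;2;24;20;17m[48;2;21;19;15m🬎[38;2;27;17;13m[48;2;112;41;27m▌[38;2;203;117;101m[48;2;141;57;40m🬄[38;2;91;33;22m[48;2;23;20;17m🬓[0m
[38;2;18;17;13m[48;2;16;16;12m🬎[38;2;186;103;87m[48;2;117;44;29m🬁[38;2;110;41;27m[48;2;162;80;64m🬨[38;2;119;44;29m[48;2;18;17;13m🬏[38;2;18;17;13m[48;2;16;16;12m🬎[38;2;18;17;13m[48;2;16;16;12m🬎[38;2;18;17;13m[48;2;16;16;12m🬎[38;2;18;17;13m[48;2;154;61;44m🬄[38;2;196;104;86m[48;2;123;45;30m🬄[38;2;81;30;20m[48;2;23;16;12m🬄[0m
[38;2;14;15;11m[48;2;11;13;9m🬂[38;2;88;33;21m[48;2;12;13;9m🬉[38;2;179;95;79m[48;2;103;38;25m🬁[38;2;173;86;69m[48;2;130;50;34m🬇[38;2;14;15;11m[48;2;137;52;35m🬁[38;2;14;15;11m[48;2;143;53;36m🬂[38;2;156;63;44m[48;2;123;45;30m🬎[38;2;148;59;42m[48;2;97;36;24m🬆[38;2;92;34;22m[48;2;23;11;7m🬆[38;2;14;15;11m[48;2;11;13;9m🬂[0m
</frame>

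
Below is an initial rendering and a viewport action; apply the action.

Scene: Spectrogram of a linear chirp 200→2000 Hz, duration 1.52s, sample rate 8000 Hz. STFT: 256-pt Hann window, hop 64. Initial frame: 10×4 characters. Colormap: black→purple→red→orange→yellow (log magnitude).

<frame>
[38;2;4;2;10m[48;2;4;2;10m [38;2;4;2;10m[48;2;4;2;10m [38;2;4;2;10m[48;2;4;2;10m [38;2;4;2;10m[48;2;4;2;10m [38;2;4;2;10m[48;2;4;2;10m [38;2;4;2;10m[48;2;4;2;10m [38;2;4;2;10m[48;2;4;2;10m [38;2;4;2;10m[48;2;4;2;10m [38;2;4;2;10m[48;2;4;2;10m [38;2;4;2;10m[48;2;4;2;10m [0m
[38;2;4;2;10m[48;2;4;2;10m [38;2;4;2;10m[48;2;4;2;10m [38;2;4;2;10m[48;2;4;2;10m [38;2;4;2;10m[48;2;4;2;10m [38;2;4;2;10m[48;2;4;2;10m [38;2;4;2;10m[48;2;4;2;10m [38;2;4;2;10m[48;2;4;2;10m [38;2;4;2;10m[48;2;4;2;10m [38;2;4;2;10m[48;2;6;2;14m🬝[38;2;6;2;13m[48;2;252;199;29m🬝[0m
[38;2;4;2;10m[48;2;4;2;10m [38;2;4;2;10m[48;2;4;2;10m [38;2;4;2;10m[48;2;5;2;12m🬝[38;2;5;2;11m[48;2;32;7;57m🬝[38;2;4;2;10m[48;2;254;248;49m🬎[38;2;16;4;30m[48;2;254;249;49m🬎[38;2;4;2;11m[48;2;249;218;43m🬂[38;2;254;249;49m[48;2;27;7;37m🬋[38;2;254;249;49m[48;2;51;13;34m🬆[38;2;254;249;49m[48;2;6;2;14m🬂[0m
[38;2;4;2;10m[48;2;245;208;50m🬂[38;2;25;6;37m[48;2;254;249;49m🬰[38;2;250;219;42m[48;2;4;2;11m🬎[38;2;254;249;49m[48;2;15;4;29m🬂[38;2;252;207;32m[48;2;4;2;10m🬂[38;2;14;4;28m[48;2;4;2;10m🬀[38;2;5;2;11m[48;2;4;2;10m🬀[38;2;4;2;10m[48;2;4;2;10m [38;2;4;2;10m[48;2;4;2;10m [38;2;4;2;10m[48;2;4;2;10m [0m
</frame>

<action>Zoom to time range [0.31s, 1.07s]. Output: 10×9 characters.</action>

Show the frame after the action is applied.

<frame>
[38;2;4;2;10m[48;2;4;2;10m [38;2;4;2;10m[48;2;4;2;10m [38;2;4;2;10m[48;2;4;2;10m [38;2;4;2;10m[48;2;4;2;10m [38;2;4;2;10m[48;2;4;2;10m [38;2;4;2;10m[48;2;4;2;10m [38;2;4;2;10m[48;2;4;2;10m [38;2;4;2;10m[48;2;4;2;10m [38;2;4;2;10m[48;2;4;2;10m [38;2;4;2;10m[48;2;4;2;10m [0m
[38;2;4;2;10m[48;2;4;2;10m [38;2;4;2;10m[48;2;4;2;10m [38;2;4;2;10m[48;2;4;2;10m [38;2;4;2;10m[48;2;4;2;10m [38;2;4;2;10m[48;2;4;2;10m [38;2;4;2;10m[48;2;4;2;10m [38;2;4;2;10m[48;2;4;2;10m [38;2;4;2;10m[48;2;4;2;10m [38;2;4;2;10m[48;2;4;2;10m [38;2;4;2;10m[48;2;4;2;10m [0m
[38;2;4;2;10m[48;2;4;2;10m [38;2;4;2;10m[48;2;4;2;10m [38;2;4;2;10m[48;2;4;2;10m [38;2;4;2;10m[48;2;4;2;10m [38;2;4;2;10m[48;2;4;2;10m [38;2;4;2;10m[48;2;4;2;10m [38;2;4;2;10m[48;2;4;2;10m [38;2;4;2;10m[48;2;4;2;10m [38;2;4;2;10m[48;2;4;2;10m [38;2;4;2;10m[48;2;4;2;10m [0m
[38;2;4;2;10m[48;2;4;2;10m [38;2;4;2;10m[48;2;4;2;10m [38;2;4;2;10m[48;2;4;2;10m [38;2;4;2;10m[48;2;4;2;10m [38;2;4;2;10m[48;2;4;2;10m [38;2;4;2;10m[48;2;4;2;10m [38;2;4;2;10m[48;2;4;2;10m [38;2;4;2;10m[48;2;4;2;10m [38;2;4;2;10m[48;2;4;2;10m [38;2;4;2;10m[48;2;4;2;10m [0m
[38;2;4;2;10m[48;2;4;2;10m [38;2;4;2;10m[48;2;4;2;10m [38;2;4;2;10m[48;2;4;2;10m [38;2;4;2;10m[48;2;4;2;10m [38;2;4;2;10m[48;2;4;2;10m [38;2;4;2;10m[48;2;4;2;10m [38;2;4;2;10m[48;2;4;2;10m [38;2;4;2;10m[48;2;4;2;10m [38;2;4;2;10m[48;2;4;2;10m [38;2;4;2;10m[48;2;4;2;11m🬝[0m
[38;2;4;2;10m[48;2;4;2;10m [38;2;4;2;10m[48;2;4;2;10m [38;2;4;2;10m[48;2;4;2;10m [38;2;4;2;10m[48;2;4;2;10m [38;2;4;2;10m[48;2;4;2;11m🬝[38;2;4;2;10m[48;2;5;2;11m🬎[38;2;4;2;10m[48;2;8;2;17m🬎[38;2;6;2;14m[48;2;42;10;74m🬝[38;2;6;2;14m[48;2;252;203;30m🬎[38;2;42;10;39m[48;2;254;249;49m🬎[0m
[38;2;4;2;10m[48;2;5;2;11m🬎[38;2;4;2;10m[48;2;8;2;17m🬎[38;2;6;2;14m[48;2;86;21;87m🬝[38;2;7;2;15m[48;2;252;208;32m🬎[38;2;46;11;40m[48;2;254;249;49m🬎[38;2;20;5;37m[48;2;253;234;43m🬂[38;2;242;200;53m[48;2;66;16;63m🬎[38;2;253;234;43m[48;2;34;8;40m🬆[38;2;254;249;49m[48;2;11;3;21m🬂[38;2;244;141;17m[48;2;11;3;22m🬀[0m
[38;2;60;15;58m[48;2;253;238;44m🬡[38;2;243;206;52m[48;2;19;4;36m🬎[38;2;252;218;36m[48;2;30;7;38m🬆[38;2;254;248;49m[48;2;8;2;17m🬂[38;2;206;65;70m[48;2;10;3;20m🬀[38;2;15;4;28m[48;2;4;2;11m🬀[38;2;5;2;12m[48;2;4;2;10m🬂[38;2;4;2;11m[48;2;4;2;10m🬀[38;2;4;2;10m[48;2;4;2;10m [38;2;4;2;10m[48;2;4;2;10m [0m
[38;2;11;3;22m[48;2;4;2;11m🬀[38;2;5;2;12m[48;2;4;2;10m🬂[38;2;4;2;11m[48;2;4;2;10m🬂[38;2;4;2;10m[48;2;4;2;10m [38;2;4;2;10m[48;2;4;2;10m [38;2;4;2;10m[48;2;4;2;10m [38;2;4;2;10m[48;2;4;2;10m [38;2;4;2;10m[48;2;4;2;10m [38;2;4;2;10m[48;2;4;2;10m [38;2;4;2;10m[48;2;4;2;10m [0m
</frame>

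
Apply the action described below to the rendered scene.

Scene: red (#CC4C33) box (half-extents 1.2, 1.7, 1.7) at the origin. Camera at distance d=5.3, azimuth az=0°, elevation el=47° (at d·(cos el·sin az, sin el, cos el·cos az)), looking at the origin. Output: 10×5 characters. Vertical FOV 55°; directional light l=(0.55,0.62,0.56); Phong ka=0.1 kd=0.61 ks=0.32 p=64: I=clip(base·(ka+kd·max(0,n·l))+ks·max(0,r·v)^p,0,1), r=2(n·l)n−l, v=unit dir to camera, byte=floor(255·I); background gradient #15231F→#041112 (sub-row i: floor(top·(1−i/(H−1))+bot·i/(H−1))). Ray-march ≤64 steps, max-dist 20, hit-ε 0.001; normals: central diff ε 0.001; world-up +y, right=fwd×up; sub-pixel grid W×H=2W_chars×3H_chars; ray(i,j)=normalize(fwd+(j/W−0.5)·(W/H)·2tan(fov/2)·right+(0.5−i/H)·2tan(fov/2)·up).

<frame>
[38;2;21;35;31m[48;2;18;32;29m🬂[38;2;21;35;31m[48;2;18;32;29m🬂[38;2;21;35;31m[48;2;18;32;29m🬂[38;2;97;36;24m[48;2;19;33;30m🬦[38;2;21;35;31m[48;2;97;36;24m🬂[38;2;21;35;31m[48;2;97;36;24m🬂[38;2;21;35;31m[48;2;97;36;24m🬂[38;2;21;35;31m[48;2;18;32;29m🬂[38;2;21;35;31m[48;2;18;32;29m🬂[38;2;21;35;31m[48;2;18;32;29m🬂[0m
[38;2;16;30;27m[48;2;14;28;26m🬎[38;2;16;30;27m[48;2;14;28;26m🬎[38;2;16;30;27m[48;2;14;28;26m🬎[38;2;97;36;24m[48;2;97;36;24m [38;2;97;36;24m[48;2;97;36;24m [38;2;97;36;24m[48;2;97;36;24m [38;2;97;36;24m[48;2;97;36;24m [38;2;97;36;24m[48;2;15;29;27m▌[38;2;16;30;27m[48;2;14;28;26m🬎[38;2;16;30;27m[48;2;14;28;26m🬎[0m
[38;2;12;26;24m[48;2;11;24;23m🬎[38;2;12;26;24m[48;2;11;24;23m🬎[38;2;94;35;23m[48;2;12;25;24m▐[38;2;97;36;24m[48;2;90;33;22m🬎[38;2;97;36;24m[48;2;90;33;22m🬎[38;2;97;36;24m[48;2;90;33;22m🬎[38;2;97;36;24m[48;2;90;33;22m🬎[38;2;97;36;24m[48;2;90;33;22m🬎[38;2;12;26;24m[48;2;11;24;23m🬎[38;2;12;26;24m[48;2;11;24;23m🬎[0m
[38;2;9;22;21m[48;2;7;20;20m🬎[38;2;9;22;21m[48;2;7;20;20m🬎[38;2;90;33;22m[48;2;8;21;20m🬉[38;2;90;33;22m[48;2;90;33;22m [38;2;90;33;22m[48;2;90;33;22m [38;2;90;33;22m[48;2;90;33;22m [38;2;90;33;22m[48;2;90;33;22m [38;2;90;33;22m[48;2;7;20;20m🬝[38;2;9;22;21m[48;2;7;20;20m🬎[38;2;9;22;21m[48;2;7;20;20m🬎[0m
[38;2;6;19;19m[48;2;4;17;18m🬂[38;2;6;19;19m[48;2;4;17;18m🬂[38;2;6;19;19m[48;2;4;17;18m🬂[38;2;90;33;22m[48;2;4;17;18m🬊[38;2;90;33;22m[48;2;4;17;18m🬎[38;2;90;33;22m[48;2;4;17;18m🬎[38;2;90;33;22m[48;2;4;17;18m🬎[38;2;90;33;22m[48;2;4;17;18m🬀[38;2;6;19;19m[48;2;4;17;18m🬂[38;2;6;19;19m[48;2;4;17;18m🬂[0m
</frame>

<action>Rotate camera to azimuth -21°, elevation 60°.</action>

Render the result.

<frame>
[38;2;21;35;31m[48;2;18;32;29m🬂[38;2;21;35;31m[48;2;18;32;29m🬂[38;2;19;33;30m[48;2;97;36;24m🬝[38;2;20;34;30m[48;2;97;36;24m🬆[38;2;21;35;31m[48;2;97;36;24m🬂[38;2;21;35;31m[48;2;97;36;24m🬀[38;2;97;36;24m[48;2;20;34;30m🬱[38;2;21;35;31m[48;2;18;32;29m🬂[38;2;21;35;31m[48;2;18;32;29m🬂[38;2;21;35;31m[48;2;18;32;29m🬂[0m
[38;2;16;30;27m[48;2;14;28;26m🬎[38;2;16;30;27m[48;2;14;28;26m🬎[38;2;97;36;24m[48;2;15;29;26m🬁[38;2;97;36;24m[48;2;97;36;24m [38;2;97;36;24m[48;2;97;36;24m [38;2;97;36;24m[48;2;97;36;24m [38;2;97;36;24m[48;2;97;36;24m [38;2;97;36;24m[48;2;16;30;27m🬱[38;2;16;30;27m[48;2;14;28;26m🬎[38;2;16;30;27m[48;2;14;28;26m🬎[0m
[38;2;12;26;24m[48;2;11;24;23m🬎[38;2;12;26;24m[48;2;11;24;23m🬎[38;2;12;26;24m[48;2;11;24;23m🬎[38;2;97;36;24m[48;2;11;24;23m🬬[38;2;97;36;24m[48;2;97;36;24m [38;2;97;36;24m[48;2;97;36;24m [38;2;97;36;24m[48;2;97;36;24m [38;2;97;36;24m[48;2;97;36;24m [38;2;97;36;24m[48;2;12;26;24m🬲[38;2;12;26;24m[48;2;11;24;23m🬎[0m
[38;2;9;22;21m[48;2;7;20;20m🬎[38;2;9;22;21m[48;2;7;20;20m🬎[38;2;9;22;21m[48;2;7;20;20m🬎[38;2;97;36;24m[48;2;8;21;20m🬉[38;2;97;36;24m[48;2;97;36;24m [38;2;97;36;24m[48;2;90;33;22m🬝[38;2;97;36;24m[48;2;90;33;22m🬆[38;2;92;34;22m[48;2;7;20;20m🬝[38;2;90;33;22m[48;2;8;21;20m🬀[38;2;9;22;21m[48;2;7;20;20m🬎[0m
[38;2;6;19;19m[48;2;4;17;18m🬂[38;2;6;19;19m[48;2;4;17;18m🬂[38;2;6;19;19m[48;2;4;17;18m🬂[38;2;6;19;19m[48;2;4;17;18m🬂[38;2;90;33;22m[48;2;4;17;18m🬊[38;2;90;33;22m[48;2;4;17;18m🬎[38;2;90;33;22m[48;2;4;17;18m🬂[38;2;6;19;19m[48;2;4;17;18m🬂[38;2;6;19;19m[48;2;4;17;18m🬂[38;2;6;19;19m[48;2;4;17;18m🬂[0m
</frame>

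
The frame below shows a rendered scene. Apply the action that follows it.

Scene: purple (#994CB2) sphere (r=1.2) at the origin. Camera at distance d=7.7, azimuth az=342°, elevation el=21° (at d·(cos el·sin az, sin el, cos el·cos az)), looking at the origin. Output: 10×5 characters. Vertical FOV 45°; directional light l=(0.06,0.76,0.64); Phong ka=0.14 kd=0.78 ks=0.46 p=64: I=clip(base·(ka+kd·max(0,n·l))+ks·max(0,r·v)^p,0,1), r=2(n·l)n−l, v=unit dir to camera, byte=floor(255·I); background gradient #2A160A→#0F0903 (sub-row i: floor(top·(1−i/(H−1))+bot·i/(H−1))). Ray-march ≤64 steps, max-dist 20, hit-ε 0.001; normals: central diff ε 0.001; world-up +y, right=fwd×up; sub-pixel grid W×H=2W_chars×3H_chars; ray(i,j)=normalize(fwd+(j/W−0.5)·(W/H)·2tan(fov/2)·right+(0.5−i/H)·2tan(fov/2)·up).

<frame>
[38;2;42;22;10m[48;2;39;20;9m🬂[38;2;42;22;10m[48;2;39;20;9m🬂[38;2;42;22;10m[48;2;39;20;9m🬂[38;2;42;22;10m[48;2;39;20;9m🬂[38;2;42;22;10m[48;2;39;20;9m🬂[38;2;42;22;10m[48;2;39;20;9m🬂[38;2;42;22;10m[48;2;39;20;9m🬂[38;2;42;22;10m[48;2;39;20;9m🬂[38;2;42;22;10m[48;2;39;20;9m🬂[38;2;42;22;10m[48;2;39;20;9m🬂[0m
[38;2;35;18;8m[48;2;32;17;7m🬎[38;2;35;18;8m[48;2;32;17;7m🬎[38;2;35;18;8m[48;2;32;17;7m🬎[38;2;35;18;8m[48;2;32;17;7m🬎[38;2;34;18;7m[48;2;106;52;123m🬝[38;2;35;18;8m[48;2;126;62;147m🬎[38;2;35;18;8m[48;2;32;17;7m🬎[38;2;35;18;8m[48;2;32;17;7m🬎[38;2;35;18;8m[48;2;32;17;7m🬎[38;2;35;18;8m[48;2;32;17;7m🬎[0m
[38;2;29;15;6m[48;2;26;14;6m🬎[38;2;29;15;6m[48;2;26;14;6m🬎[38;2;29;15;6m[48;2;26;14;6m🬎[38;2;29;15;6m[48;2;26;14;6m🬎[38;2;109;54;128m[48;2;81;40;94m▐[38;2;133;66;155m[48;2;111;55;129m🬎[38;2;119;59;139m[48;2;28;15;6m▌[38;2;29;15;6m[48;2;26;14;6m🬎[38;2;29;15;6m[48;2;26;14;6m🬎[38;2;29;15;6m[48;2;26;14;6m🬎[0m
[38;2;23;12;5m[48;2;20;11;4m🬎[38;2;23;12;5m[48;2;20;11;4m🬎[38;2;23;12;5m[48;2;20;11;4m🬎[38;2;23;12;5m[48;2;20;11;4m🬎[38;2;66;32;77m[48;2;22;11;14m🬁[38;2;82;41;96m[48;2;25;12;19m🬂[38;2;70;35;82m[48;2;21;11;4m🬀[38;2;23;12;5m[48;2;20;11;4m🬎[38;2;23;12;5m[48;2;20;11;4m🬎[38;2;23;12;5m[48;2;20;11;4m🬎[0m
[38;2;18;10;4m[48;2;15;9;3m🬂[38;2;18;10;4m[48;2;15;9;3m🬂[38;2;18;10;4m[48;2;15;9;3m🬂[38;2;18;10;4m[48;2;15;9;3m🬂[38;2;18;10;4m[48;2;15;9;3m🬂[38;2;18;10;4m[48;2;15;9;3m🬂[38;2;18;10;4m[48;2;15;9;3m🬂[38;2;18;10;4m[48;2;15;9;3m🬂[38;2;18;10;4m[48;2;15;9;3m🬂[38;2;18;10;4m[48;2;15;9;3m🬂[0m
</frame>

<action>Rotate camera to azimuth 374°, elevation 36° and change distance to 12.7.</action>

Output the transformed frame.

<frame>
[38;2;42;22;10m[48;2;39;20;9m🬂[38;2;42;22;10m[48;2;39;20;9m🬂[38;2;42;22;10m[48;2;39;20;9m🬂[38;2;42;22;10m[48;2;39;20;9m🬂[38;2;42;22;10m[48;2;39;20;9m🬂[38;2;42;22;10m[48;2;39;20;9m🬂[38;2;42;22;10m[48;2;39;20;9m🬂[38;2;42;22;10m[48;2;39;20;9m🬂[38;2;42;22;10m[48;2;39;20;9m🬂[38;2;42;22;10m[48;2;39;20;9m🬂[0m
[38;2;35;18;8m[48;2;32;17;7m🬎[38;2;35;18;8m[48;2;32;17;7m🬎[38;2;35;18;8m[48;2;32;17;7m🬎[38;2;35;18;8m[48;2;32;17;7m🬎[38;2;35;18;8m[48;2;32;17;7m🬎[38;2;35;18;8m[48;2;32;17;7m🬎[38;2;35;18;8m[48;2;32;17;7m🬎[38;2;35;18;8m[48;2;32;17;7m🬎[38;2;35;18;8m[48;2;32;17;7m🬎[38;2;35;18;8m[48;2;32;17;7m🬎[0m
[38;2;29;15;6m[48;2;26;14;6m🬎[38;2;29;15;6m[48;2;26;14;6m🬎[38;2;29;15;6m[48;2;26;14;6m🬎[38;2;29;15;6m[48;2;26;14;6m🬎[38;2;118;58;138m[48;2;28;15;6m🬦[38;2;30;16;6m[48;2;117;58;136m🬁[38;2;29;15;6m[48;2;26;14;6m🬎[38;2;29;15;6m[48;2;26;14;6m🬎[38;2;29;15;6m[48;2;26;14;6m🬎[38;2;29;15;6m[48;2;26;14;6m🬎[0m
[38;2;23;12;5m[48;2;20;11;4m🬎[38;2;23;12;5m[48;2;20;11;4m🬎[38;2;23;12;5m[48;2;20;11;4m🬎[38;2;23;12;5m[48;2;20;11;4m🬎[38;2;23;12;5m[48;2;20;11;4m🬎[38;2;61;30;71m[48;2;21;11;4m🬀[38;2;23;12;5m[48;2;20;11;4m🬎[38;2;23;12;5m[48;2;20;11;4m🬎[38;2;23;12;5m[48;2;20;11;4m🬎[38;2;23;12;5m[48;2;20;11;4m🬎[0m
[38;2;18;10;4m[48;2;15;9;3m🬂[38;2;18;10;4m[48;2;15;9;3m🬂[38;2;18;10;4m[48;2;15;9;3m🬂[38;2;18;10;4m[48;2;15;9;3m🬂[38;2;18;10;4m[48;2;15;9;3m🬂[38;2;18;10;4m[48;2;15;9;3m🬂[38;2;18;10;4m[48;2;15;9;3m🬂[38;2;18;10;4m[48;2;15;9;3m🬂[38;2;18;10;4m[48;2;15;9;3m🬂[38;2;18;10;4m[48;2;15;9;3m🬂[0m
</frame>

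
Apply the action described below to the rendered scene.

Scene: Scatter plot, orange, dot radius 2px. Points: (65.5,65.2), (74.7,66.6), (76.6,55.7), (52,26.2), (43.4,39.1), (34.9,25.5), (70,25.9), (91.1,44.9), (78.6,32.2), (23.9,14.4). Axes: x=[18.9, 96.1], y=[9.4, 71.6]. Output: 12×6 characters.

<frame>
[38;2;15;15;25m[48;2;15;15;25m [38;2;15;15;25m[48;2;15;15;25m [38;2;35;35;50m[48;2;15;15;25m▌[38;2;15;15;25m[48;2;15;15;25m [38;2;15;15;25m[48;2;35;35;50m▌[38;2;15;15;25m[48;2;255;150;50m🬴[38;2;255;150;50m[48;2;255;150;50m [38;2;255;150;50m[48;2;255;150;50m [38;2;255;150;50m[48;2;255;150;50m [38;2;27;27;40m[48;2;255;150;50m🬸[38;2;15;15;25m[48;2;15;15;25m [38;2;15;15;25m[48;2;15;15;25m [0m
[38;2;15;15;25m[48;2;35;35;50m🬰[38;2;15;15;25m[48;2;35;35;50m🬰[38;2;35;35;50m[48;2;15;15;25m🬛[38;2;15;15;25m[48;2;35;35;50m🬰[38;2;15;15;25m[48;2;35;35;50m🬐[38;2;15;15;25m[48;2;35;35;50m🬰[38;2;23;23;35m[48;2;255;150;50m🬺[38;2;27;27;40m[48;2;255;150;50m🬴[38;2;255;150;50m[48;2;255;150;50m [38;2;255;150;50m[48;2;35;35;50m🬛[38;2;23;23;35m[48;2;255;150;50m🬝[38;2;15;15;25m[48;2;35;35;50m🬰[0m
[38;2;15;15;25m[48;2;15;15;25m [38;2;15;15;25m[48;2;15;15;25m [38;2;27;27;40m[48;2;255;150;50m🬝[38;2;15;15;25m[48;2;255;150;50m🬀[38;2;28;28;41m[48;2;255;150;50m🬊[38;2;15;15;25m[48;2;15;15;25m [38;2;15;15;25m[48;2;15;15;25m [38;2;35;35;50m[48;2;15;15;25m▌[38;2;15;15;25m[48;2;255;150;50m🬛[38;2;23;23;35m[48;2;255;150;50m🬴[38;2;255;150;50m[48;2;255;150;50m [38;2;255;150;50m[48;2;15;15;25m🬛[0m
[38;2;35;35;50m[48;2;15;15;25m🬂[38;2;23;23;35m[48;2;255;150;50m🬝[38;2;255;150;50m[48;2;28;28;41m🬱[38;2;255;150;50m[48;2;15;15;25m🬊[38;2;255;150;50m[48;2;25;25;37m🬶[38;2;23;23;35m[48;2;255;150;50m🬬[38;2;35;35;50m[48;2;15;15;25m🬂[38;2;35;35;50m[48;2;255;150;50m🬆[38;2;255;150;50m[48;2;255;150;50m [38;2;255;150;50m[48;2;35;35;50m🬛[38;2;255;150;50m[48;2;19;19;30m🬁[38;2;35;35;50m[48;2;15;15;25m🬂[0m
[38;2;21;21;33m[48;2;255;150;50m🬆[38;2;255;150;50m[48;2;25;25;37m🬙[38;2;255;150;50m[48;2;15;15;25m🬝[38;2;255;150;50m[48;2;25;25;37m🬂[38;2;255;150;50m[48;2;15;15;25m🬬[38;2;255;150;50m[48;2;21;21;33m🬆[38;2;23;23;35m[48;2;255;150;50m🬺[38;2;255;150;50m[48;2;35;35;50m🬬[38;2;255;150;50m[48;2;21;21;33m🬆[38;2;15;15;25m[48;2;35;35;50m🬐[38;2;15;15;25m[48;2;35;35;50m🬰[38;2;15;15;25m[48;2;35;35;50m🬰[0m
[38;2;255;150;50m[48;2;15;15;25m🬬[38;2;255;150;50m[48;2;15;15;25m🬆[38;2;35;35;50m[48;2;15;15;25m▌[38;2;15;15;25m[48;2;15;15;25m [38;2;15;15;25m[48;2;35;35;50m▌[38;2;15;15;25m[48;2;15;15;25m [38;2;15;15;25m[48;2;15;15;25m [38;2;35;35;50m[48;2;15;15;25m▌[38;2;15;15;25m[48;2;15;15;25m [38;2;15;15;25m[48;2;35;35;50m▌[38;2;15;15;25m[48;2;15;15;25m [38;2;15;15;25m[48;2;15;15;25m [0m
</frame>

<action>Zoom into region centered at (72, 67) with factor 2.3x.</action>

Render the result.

<frame>
[38;2;15;15;25m[48;2;15;15;25m [38;2;15;15;25m[48;2;15;15;25m [38;2;35;35;50m[48;2;15;15;25m▌[38;2;15;15;25m[48;2;15;15;25m [38;2;15;15;25m[48;2;35;35;50m▌[38;2;15;15;25m[48;2;15;15;25m [38;2;15;15;25m[48;2;15;15;25m [38;2;35;35;50m[48;2;15;15;25m▌[38;2;15;15;25m[48;2;15;15;25m [38;2;15;15;25m[48;2;35;35;50m▌[38;2;15;15;25m[48;2;15;15;25m [38;2;15;15;25m[48;2;15;15;25m [0m
[38;2;15;15;25m[48;2;35;35;50m🬰[38;2;15;15;25m[48;2;35;35;50m🬰[38;2;35;35;50m[48;2;15;15;25m🬛[38;2;15;15;25m[48;2;35;35;50m🬰[38;2;15;15;25m[48;2;35;35;50m🬐[38;2;15;15;25m[48;2;35;35;50m🬰[38;2;15;15;25m[48;2;35;35;50m🬰[38;2;35;35;50m[48;2;15;15;25m🬛[38;2;15;15;25m[48;2;35;35;50m🬰[38;2;15;15;25m[48;2;35;35;50m🬐[38;2;15;15;25m[48;2;35;35;50m🬰[38;2;15;15;25m[48;2;35;35;50m🬰[0m
[38;2;15;15;25m[48;2;15;15;25m [38;2;15;15;25m[48;2;15;15;25m [38;2;35;35;50m[48;2;15;15;25m▌[38;2;15;15;25m[48;2;255;150;50m🬆[38;2;27;27;40m[48;2;255;150;50m🬬[38;2;15;15;25m[48;2;255;150;50m🬝[38;2;15;15;25m[48;2;255;150;50m🬀[38;2;21;21;33m[48;2;255;150;50m🬊[38;2;15;15;25m[48;2;15;15;25m [38;2;15;15;25m[48;2;35;35;50m▌[38;2;15;15;25m[48;2;15;15;25m [38;2;15;15;25m[48;2;15;15;25m [0m
[38;2;35;35;50m[48;2;15;15;25m🬂[38;2;35;35;50m[48;2;15;15;25m🬂[38;2;255;150;50m[48;2;27;27;40m🬁[38;2;255;150;50m[48;2;15;15;25m🬬[38;2;255;150;50m[48;2;28;28;41m🬆[38;2;35;35;50m[48;2;15;15;25m🬂[38;2;255;150;50m[48;2;15;15;25m🬊[38;2;255;150;50m[48;2;27;27;40m🬀[38;2;35;35;50m[48;2;15;15;25m🬂[38;2;35;35;50m[48;2;15;15;25m🬨[38;2;35;35;50m[48;2;15;15;25m🬂[38;2;35;35;50m[48;2;15;15;25m🬂[0m
[38;2;15;15;25m[48;2;35;35;50m🬰[38;2;15;15;25m[48;2;35;35;50m🬰[38;2;35;35;50m[48;2;15;15;25m🬛[38;2;15;15;25m[48;2;35;35;50m🬰[38;2;15;15;25m[48;2;35;35;50m🬐[38;2;15;15;25m[48;2;35;35;50m🬰[38;2;23;23;35m[48;2;255;150;50m🬝[38;2;28;28;41m[48;2;255;150;50m🬊[38;2;15;15;25m[48;2;35;35;50m🬰[38;2;15;15;25m[48;2;35;35;50m🬐[38;2;15;15;25m[48;2;35;35;50m🬰[38;2;15;15;25m[48;2;35;35;50m🬰[0m
[38;2;15;15;25m[48;2;15;15;25m [38;2;15;15;25m[48;2;15;15;25m [38;2;35;35;50m[48;2;15;15;25m▌[38;2;15;15;25m[48;2;15;15;25m [38;2;15;15;25m[48;2;35;35;50m▌[38;2;15;15;25m[48;2;15;15;25m [38;2;255;150;50m[48;2;15;15;25m🬊[38;2;255;150;50m[48;2;15;15;25m🬝[38;2;255;150;50m[48;2;15;15;25m🬀[38;2;15;15;25m[48;2;35;35;50m▌[38;2;15;15;25m[48;2;15;15;25m [38;2;15;15;25m[48;2;15;15;25m [0m
</frame>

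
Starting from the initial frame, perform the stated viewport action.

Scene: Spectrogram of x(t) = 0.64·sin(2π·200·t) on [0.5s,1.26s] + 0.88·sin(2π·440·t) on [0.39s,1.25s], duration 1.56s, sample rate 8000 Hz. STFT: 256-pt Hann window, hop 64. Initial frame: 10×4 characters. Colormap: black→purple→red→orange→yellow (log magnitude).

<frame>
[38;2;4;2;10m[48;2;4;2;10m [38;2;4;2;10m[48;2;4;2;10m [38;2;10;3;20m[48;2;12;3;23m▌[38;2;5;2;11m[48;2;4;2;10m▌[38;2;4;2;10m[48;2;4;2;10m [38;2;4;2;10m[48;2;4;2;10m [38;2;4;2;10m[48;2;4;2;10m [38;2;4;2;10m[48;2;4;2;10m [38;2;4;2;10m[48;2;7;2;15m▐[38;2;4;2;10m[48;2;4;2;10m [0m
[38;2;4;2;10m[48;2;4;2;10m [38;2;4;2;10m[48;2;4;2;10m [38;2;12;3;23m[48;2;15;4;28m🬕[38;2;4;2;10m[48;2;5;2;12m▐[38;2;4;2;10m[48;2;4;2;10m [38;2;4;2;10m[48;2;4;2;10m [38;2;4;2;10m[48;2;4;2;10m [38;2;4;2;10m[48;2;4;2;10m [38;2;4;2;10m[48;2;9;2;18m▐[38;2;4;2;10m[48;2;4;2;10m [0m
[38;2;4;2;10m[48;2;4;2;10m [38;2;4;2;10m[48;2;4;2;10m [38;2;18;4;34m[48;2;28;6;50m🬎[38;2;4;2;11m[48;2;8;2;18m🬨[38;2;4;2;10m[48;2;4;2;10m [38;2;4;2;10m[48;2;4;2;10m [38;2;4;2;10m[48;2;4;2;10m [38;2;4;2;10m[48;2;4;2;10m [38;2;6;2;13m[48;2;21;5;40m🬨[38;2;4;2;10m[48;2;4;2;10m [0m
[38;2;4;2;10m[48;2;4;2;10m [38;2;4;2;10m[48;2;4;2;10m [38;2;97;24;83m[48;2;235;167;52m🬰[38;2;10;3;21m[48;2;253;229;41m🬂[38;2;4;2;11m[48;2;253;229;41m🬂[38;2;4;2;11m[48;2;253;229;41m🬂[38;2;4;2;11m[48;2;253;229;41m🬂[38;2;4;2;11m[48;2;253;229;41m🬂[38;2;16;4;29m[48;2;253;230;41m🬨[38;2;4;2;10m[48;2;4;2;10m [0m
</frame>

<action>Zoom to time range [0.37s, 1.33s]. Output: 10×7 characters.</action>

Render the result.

<frame>
[38;2;11;3;22m[48;2;4;2;10m▌[38;2;5;2;11m[48;2;4;2;10m▌[38;2;4;2;10m[48;2;4;2;10m [38;2;4;2;10m[48;2;4;2;10m [38;2;4;2;10m[48;2;4;2;10m [38;2;4;2;10m[48;2;4;2;10m [38;2;4;2;10m[48;2;4;2;10m [38;2;4;2;10m[48;2;4;2;10m [38;2;4;2;10m[48;2;4;2;10m [38;2;7;2;16m[48;2;4;2;11m▌[0m
[38;2;4;2;10m[48;2;11;3;22m▐[38;2;5;2;12m[48;2;4;2;10m▌[38;2;4;2;10m[48;2;4;2;10m [38;2;4;2;10m[48;2;4;2;10m [38;2;4;2;10m[48;2;4;2;10m [38;2;4;2;10m[48;2;4;2;10m [38;2;4;2;10m[48;2;4;2;10m [38;2;4;2;10m[48;2;4;2;10m [38;2;4;2;10m[48;2;4;2;10m [38;2;4;2;11m[48;2;8;2;16m▐[0m
[38;2;4;2;10m[48;2;12;3;25m▐[38;2;4;2;10m[48;2;5;2;12m▐[38;2;4;2;10m[48;2;4;2;10m [38;2;4;2;10m[48;2;4;2;10m [38;2;4;2;10m[48;2;4;2;10m [38;2;4;2;10m[48;2;4;2;10m [38;2;4;2;10m[48;2;4;2;10m [38;2;4;2;10m[48;2;4;2;10m [38;2;4;2;10m[48;2;4;2;10m [38;2;5;2;11m[48;2;9;3;19m▐[0m
[38;2;4;2;10m[48;2;15;4;29m▐[38;2;4;2;10m[48;2;6;2;13m▐[38;2;4;2;10m[48;2;4;2;10m [38;2;4;2;10m[48;2;4;2;10m [38;2;4;2;10m[48;2;4;2;10m [38;2;4;2;10m[48;2;4;2;10m [38;2;4;2;10m[48;2;4;2;10m [38;2;4;2;10m[48;2;4;2;10m [38;2;4;2;10m[48;2;4;2;10m [38;2;5;2;12m[48;2;11;3;22m▐[0m
[38;2;4;2;10m[48;2;21;5;38m▐[38;2;4;2;10m[48;2;8;2;17m▐[38;2;4;2;10m[48;2;4;2;10m [38;2;4;2;10m[48;2;4;2;10m [38;2;4;2;10m[48;2;4;2;10m [38;2;4;2;10m[48;2;4;2;10m [38;2;4;2;10m[48;2;4;2;10m [38;2;4;2;10m[48;2;4;2;10m [38;2;4;2;10m[48;2;4;2;10m [38;2;7;2;15m[48;2;17;4;33m▐[0m
[38;2;11;3;21m[48;2;73;17;79m🬨[38;2;6;2;14m[48;2;19;5;36m🬨[38;2;4;2;10m[48;2;6;2;13m🬎[38;2;4;2;10m[48;2;6;2;14m🬎[38;2;4;2;10m[48;2;6;2;14m🬎[38;2;4;2;10m[48;2;6;2;14m🬎[38;2;4;2;10m[48;2;6;2;13m🬎[38;2;4;2;10m[48;2;6;2;13m🬎[38;2;4;2;10m[48;2;6;2;13m🬎[38;2;22;5;40m[48;2;116;29;85m🬬[0m
[38;2;241;194;51m[48;2;38;9;47m🬆[38;2;254;249;49m[48;2;252;203;30m🬂[38;2;254;249;49m[48;2;252;203;30m🬂[38;2;254;249;49m[48;2;252;203;30m🬂[38;2;254;249;49m[48;2;252;203;30m🬂[38;2;254;249;49m[48;2;252;203;30m🬂[38;2;254;249;49m[48;2;252;203;30m🬂[38;2;254;249;49m[48;2;252;203;30m🬂[38;2;254;249;49m[48;2;252;203;30m🬂[38;2;253;219;37m[48;2;144;38;72m▌[0m
</frame>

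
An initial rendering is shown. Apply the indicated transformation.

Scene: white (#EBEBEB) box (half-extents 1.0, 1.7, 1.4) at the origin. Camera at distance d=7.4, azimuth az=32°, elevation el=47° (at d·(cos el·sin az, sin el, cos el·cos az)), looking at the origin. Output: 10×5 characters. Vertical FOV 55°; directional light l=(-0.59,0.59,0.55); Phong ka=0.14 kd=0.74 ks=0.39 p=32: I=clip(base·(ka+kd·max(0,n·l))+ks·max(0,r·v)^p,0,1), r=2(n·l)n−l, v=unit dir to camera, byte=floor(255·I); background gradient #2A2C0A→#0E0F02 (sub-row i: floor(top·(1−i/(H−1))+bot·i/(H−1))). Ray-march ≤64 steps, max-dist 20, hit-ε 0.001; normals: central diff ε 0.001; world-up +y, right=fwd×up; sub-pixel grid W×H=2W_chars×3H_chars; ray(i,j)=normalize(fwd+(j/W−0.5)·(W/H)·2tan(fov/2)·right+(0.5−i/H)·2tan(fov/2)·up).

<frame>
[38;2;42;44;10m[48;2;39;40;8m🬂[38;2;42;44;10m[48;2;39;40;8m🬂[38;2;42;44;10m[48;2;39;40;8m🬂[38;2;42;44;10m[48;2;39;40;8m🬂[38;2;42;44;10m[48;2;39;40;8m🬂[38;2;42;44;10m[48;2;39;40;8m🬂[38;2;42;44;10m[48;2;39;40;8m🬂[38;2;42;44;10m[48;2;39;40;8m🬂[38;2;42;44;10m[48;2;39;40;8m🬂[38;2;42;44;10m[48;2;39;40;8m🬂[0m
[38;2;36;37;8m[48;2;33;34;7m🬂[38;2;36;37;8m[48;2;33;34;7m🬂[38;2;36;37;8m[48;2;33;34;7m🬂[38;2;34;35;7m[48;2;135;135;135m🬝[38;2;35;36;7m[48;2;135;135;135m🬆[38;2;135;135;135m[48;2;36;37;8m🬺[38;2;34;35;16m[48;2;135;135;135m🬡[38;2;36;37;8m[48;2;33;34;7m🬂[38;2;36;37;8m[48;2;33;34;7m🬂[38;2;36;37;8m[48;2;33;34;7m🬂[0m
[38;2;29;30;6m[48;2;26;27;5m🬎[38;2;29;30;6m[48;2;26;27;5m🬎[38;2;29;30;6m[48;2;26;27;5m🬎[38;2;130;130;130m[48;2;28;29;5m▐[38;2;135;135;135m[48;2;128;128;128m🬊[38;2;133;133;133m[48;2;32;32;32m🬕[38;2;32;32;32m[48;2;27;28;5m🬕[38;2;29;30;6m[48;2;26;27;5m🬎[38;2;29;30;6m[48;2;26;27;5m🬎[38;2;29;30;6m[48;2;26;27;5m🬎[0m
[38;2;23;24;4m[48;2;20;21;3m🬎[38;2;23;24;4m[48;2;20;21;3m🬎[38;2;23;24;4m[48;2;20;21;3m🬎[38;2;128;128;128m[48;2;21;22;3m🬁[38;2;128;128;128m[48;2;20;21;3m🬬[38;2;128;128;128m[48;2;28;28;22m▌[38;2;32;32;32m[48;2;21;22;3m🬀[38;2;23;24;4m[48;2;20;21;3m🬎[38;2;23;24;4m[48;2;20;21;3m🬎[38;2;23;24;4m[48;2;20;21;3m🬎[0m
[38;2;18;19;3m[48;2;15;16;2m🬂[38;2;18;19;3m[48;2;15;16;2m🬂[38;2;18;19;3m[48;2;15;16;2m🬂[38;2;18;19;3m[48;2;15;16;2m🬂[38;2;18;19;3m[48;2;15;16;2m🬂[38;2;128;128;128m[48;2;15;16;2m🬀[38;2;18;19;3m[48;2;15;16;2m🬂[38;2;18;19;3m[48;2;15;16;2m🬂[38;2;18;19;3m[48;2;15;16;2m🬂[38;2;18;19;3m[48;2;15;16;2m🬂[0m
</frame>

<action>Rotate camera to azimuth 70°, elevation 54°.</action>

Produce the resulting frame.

<frame>
[38;2;42;44;10m[48;2;39;40;8m🬂[38;2;42;44;10m[48;2;39;40;8m🬂[38;2;42;44;10m[48;2;39;40;8m🬂[38;2;42;44;10m[48;2;39;40;8m🬂[38;2;42;44;10m[48;2;39;40;8m🬂[38;2;42;44;10m[48;2;39;40;8m🬂[38;2;42;44;10m[48;2;39;40;8m🬂[38;2;42;44;10m[48;2;39;40;8m🬂[38;2;42;44;10m[48;2;39;40;8m🬂[38;2;42;44;10m[48;2;39;40;8m🬂[0m
[38;2;36;37;8m[48;2;33;34;7m🬂[38;2;36;37;8m[48;2;33;34;7m🬂[38;2;36;37;8m[48;2;33;34;7m🬂[38;2;34;35;7m[48;2;135;135;135m🬝[38;2;36;37;8m[48;2;135;135;135m🬂[38;2;36;37;8m[48;2;135;135;135m🬂[38;2;144;144;144m[48;2;35;36;7m🬲[38;2;36;37;8m[48;2;33;34;7m🬂[38;2;36;37;8m[48;2;33;34;7m🬂[38;2;36;37;8m[48;2;33;34;7m🬂[0m
[38;2;29;30;6m[48;2;26;27;5m🬎[38;2;29;30;6m[48;2;26;27;5m🬎[38;2;29;30;6m[48;2;26;27;5m🬎[38;2;135;135;135m[48;2;27;28;5m🬁[38;2;135;135;135m[48;2;32;32;32m🬎[38;2;135;135;135m[48;2;32;32;32m🬆[38;2;135;135;135m[48;2;32;32;32m🬂[38;2;32;32;32m[48;2;27;28;5m🬀[38;2;29;30;6m[48;2;26;27;5m🬎[38;2;29;30;6m[48;2;26;27;5m🬎[0m
[38;2;23;24;4m[48;2;20;21;3m🬎[38;2;23;24;4m[48;2;20;21;3m🬎[38;2;23;24;4m[48;2;20;21;3m🬎[38;2;23;24;4m[48;2;20;21;3m🬎[38;2;32;32;32m[48;2;20;21;3m🬬[38;2;32;32;32m[48;2;20;21;3m🬎[38;2;32;32;32m[48;2;20;21;3m🬆[38;2;23;24;4m[48;2;20;21;3m🬎[38;2;23;24;4m[48;2;20;21;3m🬎[38;2;23;24;4m[48;2;20;21;3m🬎[0m
[38;2;18;19;3m[48;2;15;16;2m🬂[38;2;18;19;3m[48;2;15;16;2m🬂[38;2;18;19;3m[48;2;15;16;2m🬂[38;2;18;19;3m[48;2;15;16;2m🬂[38;2;18;19;3m[48;2;15;16;2m🬂[38;2;18;19;3m[48;2;15;16;2m🬂[38;2;18;19;3m[48;2;15;16;2m🬂[38;2;18;19;3m[48;2;15;16;2m🬂[38;2;18;19;3m[48;2;15;16;2m🬂[38;2;18;19;3m[48;2;15;16;2m🬂[0m
</frame>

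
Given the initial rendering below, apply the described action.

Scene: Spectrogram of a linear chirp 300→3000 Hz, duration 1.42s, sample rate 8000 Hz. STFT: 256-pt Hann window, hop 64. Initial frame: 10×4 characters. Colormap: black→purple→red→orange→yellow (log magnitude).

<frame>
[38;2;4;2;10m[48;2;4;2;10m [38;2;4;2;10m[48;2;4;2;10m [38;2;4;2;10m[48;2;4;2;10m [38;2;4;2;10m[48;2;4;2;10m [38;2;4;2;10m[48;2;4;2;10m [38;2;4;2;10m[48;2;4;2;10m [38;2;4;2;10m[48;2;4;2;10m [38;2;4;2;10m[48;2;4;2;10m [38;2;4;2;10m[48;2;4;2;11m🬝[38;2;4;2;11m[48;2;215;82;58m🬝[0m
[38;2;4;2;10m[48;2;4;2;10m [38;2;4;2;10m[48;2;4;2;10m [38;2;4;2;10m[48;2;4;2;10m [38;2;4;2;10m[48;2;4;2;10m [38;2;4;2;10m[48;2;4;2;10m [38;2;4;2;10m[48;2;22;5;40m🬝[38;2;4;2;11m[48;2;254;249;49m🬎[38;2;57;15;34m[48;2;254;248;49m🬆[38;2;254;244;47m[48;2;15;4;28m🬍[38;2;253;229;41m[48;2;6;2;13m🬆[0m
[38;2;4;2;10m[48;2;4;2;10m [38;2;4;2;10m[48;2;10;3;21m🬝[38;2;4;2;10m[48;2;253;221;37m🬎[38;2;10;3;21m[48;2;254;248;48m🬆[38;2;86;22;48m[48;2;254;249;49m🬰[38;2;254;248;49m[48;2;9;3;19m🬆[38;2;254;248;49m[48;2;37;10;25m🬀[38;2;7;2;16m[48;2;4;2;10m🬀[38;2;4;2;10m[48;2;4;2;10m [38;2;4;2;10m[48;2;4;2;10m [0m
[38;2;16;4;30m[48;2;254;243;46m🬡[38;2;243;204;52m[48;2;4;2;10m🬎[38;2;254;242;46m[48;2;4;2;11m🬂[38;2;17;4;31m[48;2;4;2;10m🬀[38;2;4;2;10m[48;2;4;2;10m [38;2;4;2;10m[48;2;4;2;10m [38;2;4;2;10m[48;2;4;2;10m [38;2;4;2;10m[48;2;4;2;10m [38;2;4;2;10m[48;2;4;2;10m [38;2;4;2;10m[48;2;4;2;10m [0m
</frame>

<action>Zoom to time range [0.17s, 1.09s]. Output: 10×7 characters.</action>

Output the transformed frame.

<frame>
[38;2;4;2;10m[48;2;4;2;10m [38;2;4;2;10m[48;2;4;2;10m [38;2;4;2;10m[48;2;4;2;10m [38;2;4;2;10m[48;2;4;2;10m [38;2;4;2;10m[48;2;4;2;10m [38;2;4;2;10m[48;2;4;2;10m [38;2;4;2;10m[48;2;4;2;10m [38;2;4;2;10m[48;2;4;2;10m [38;2;4;2;10m[48;2;4;2;10m [38;2;4;2;10m[48;2;4;2;10m [0m
[38;2;4;2;10m[48;2;4;2;10m [38;2;4;2;10m[48;2;4;2;10m [38;2;4;2;10m[48;2;4;2;10m [38;2;4;2;10m[48;2;4;2;10m [38;2;4;2;10m[48;2;4;2;10m [38;2;4;2;10m[48;2;4;2;10m [38;2;4;2;10m[48;2;4;2;10m [38;2;4;2;10m[48;2;4;2;10m [38;2;4;2;10m[48;2;4;2;10m [38;2;4;2;10m[48;2;4;2;10m [0m
[38;2;4;2;10m[48;2;4;2;10m [38;2;4;2;10m[48;2;4;2;10m [38;2;4;2;10m[48;2;4;2;10m [38;2;4;2;10m[48;2;4;2;10m [38;2;4;2;10m[48;2;4;2;10m [38;2;4;2;10m[48;2;4;2;10m [38;2;4;2;10m[48;2;4;2;10m [38;2;4;2;10m[48;2;4;2;11m🬝[38;2;4;2;10m[48;2;10;3;21m🬝[38;2;26;7;27m[48;2;254;249;49m🬝[0m
[38;2;4;2;10m[48;2;4;2;10m [38;2;4;2;10m[48;2;4;2;10m [38;2;4;2;10m[48;2;4;2;10m [38;2;4;2;10m[48;2;4;2;10m [38;2;4;2;10m[48;2;5;2;12m🬝[38;2;5;2;12m[48;2;110;27;86m🬝[38;2;13;3;26m[48;2;254;249;49m🬎[38;2;9;2;19m[48;2;252;223;39m🬂[38;2;242;202;54m[48;2;15;4;28m🬎[38;2;254;249;49m[48;2;46;12;30m🬂[0m
[38;2;4;2;10m[48;2;4;2;10m [38;2;4;2;10m[48;2;7;2;16m🬝[38;2;10;3;21m[48;2;254;235;43m🬝[38;2;8;2;18m[48;2;253;223;38m🬆[38;2;31;7;56m[48;2;242;201;53m🬟[38;2;254;248;49m[48;2;31;8;39m🬆[38;2;254;249;49m[48;2;42;11;26m🬀[38;2;17;4;32m[48;2;4;2;10m🬀[38;2;4;2;11m[48;2;4;2;10m🬀[38;2;4;2;10m[48;2;4;2;10m [0m
[38;2;58;15;37m[48;2;254;248;49m🬆[38;2;254;247;48m[48;2;67;17;64m🬍[38;2;243;198;49m[48;2;8;2;18m🬆[38;2;252;194;27m[48;2;10;3;20m🬀[38;2;7;2;16m[48;2;4;2;10m🬀[38;2;4;2;10m[48;2;4;2;10m [38;2;4;2;10m[48;2;4;2;10m [38;2;4;2;10m[48;2;4;2;10m [38;2;4;2;10m[48;2;4;2;10m [38;2;4;2;10m[48;2;4;2;10m [0m
[38;2;42;10;74m[48;2;5;2;12m🬀[38;2;5;2;12m[48;2;4;2;10m🬀[38;2;4;2;10m[48;2;4;2;10m [38;2;4;2;10m[48;2;4;2;10m [38;2;4;2;10m[48;2;4;2;10m [38;2;4;2;10m[48;2;4;2;10m [38;2;4;2;10m[48;2;4;2;10m [38;2;4;2;10m[48;2;4;2;10m [38;2;4;2;10m[48;2;4;2;10m [38;2;4;2;10m[48;2;4;2;10m [0m
</frame>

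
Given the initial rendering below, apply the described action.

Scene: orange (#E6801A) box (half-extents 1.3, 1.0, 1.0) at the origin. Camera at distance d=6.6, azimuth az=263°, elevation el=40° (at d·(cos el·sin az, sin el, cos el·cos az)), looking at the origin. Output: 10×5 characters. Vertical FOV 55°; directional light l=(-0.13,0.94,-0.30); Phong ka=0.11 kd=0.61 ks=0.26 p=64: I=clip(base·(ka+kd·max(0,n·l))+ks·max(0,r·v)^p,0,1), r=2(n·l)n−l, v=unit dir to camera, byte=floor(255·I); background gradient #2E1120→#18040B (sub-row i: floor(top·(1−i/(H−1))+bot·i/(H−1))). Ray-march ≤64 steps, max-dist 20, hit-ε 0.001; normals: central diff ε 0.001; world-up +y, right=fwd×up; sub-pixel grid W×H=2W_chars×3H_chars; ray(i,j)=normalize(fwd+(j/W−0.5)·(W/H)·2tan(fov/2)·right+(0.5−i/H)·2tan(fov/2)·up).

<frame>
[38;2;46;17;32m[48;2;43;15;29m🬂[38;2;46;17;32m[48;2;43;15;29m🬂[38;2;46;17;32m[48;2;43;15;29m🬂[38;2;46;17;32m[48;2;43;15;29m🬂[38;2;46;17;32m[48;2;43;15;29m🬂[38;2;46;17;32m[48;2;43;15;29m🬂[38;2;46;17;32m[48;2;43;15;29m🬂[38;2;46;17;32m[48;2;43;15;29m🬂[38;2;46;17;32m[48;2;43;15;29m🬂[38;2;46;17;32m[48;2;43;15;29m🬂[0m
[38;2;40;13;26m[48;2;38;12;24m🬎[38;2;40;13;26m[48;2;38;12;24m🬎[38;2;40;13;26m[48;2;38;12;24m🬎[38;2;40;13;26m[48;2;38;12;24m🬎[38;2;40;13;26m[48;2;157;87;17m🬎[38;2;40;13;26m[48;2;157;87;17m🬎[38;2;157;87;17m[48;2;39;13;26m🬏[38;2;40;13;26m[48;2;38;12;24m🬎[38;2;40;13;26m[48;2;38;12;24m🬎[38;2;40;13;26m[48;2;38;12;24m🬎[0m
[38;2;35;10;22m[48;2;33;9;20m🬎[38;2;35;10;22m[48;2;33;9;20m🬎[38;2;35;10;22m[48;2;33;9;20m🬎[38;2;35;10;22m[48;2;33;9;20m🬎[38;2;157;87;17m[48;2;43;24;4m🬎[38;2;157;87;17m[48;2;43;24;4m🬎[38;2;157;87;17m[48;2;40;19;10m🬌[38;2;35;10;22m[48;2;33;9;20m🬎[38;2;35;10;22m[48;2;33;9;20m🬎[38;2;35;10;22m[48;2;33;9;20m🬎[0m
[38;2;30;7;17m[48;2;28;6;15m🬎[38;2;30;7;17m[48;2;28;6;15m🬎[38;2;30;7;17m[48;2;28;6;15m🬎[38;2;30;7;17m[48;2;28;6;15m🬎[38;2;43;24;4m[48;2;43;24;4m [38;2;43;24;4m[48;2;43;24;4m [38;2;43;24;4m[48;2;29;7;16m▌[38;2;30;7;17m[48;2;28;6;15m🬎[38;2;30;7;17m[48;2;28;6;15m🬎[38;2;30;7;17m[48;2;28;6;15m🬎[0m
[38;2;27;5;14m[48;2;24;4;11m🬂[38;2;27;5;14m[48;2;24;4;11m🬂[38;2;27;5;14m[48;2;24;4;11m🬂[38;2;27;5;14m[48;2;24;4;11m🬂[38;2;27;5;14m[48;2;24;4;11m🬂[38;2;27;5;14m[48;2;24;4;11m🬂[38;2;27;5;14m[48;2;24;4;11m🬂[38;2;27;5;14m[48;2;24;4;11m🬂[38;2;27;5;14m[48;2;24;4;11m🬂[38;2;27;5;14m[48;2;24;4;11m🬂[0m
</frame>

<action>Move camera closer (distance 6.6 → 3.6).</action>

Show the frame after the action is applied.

<frame>
[38;2;46;17;32m[48;2;43;15;29m🬂[38;2;46;17;32m[48;2;43;15;29m🬂[38;2;46;17;32m[48;2;43;15;29m🬂[38;2;45;16;31m[48;2;157;87;17m🬎[38;2;45;16;31m[48;2;157;87;17m🬎[38;2;45;16;31m[48;2;157;87;17m🬎[38;2;45;16;31m[48;2;157;87;17m🬎[38;2;46;17;32m[48;2;43;15;29m🬂[38;2;46;17;32m[48;2;43;15;29m🬂[38;2;46;17;32m[48;2;43;15;29m🬂[0m
[38;2;40;13;26m[48;2;38;12;24m🬎[38;2;40;13;26m[48;2;38;12;24m🬎[38;2;39;13;26m[48;2;157;87;17m🬝[38;2;157;87;17m[48;2;157;87;17m [38;2;157;87;17m[48;2;157;87;17m [38;2;157;87;17m[48;2;157;87;17m [38;2;157;87;17m[48;2;157;87;17m [38;2;157;87;17m[48;2;41;14;27m🬺[38;2;40;13;26m[48;2;38;12;24m🬎[38;2;40;13;26m[48;2;38;12;24m🬎[0m
[38;2;35;10;22m[48;2;33;9;20m🬎[38;2;35;10;22m[48;2;33;9;20m🬎[38;2;157;87;17m[48;2;35;10;22m🬷[38;2;157;87;17m[48;2;157;87;17m [38;2;157;87;17m[48;2;157;87;17m [38;2;157;87;17m[48;2;43;24;4m🬝[38;2;157;87;17m[48;2;43;24;4m🬎[38;2;157;87;17m[48;2;43;24;4m🬎[38;2;157;87;17m[48;2;40;19;10m🬌[38;2;35;10;22m[48;2;33;9;20m🬎[0m
[38;2;30;7;17m[48;2;28;6;15m🬎[38;2;30;7;17m[48;2;28;6;15m🬎[38;2;43;24;4m[48;2;29;6;16m🬨[38;2;43;24;4m[48;2;43;24;4m [38;2;43;24;4m[48;2;43;24;4m [38;2;43;24;4m[48;2;43;24;4m [38;2;43;24;4m[48;2;43;24;4m [38;2;43;24;4m[48;2;43;24;4m [38;2;43;24;4m[48;2;29;6;16m🬕[38;2;30;7;17m[48;2;28;6;15m🬎[0m
[38;2;27;5;14m[48;2;24;4;11m🬂[38;2;27;5;14m[48;2;24;4;11m🬂[38;2;43;24;4m[48;2;25;4;12m🬁[38;2;43;24;4m[48;2;43;24;4m [38;2;43;24;4m[48;2;43;24;4m [38;2;43;24;4m[48;2;43;24;4m [38;2;43;24;4m[48;2;43;24;4m [38;2;43;24;4m[48;2;24;4;11m🬝[38;2;27;5;14m[48;2;24;4;11m🬂[38;2;27;5;14m[48;2;24;4;11m🬂[0m
</frame>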